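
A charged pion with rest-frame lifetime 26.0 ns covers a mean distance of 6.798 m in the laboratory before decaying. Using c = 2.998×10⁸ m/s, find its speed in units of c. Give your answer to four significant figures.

0.6573c

Lab distance = (lab lifetime)·v = γτ·βc, so βγ = d/(cτ) = 6.798/(2.998×10⁸ × 2.600×10^-8) = 0.87212.
With βγ = 0.87212: γ² = 1 + (βγ)² = 1.760593, and β = (βγ)/γ = 0.87212/1.32687 = 0.6573.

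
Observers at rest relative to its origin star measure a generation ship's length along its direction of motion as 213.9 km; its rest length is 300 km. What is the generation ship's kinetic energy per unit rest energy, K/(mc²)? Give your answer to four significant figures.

0.4025

γ = L₀/L = 300/213.9 = 1.40252.
Since K = (γ−1)mc², K/(mc²) = 1.40252 − 1 = 0.4025.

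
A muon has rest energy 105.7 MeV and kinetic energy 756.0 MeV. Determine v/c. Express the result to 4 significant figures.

0.9924

γ = 1 + K/(mc²) = 1 + 756.0/105.7 = 8.1523.
β = √(1 − 1/γ²) = √(1 − 0.0150466) = √0.9849534 = 0.9924.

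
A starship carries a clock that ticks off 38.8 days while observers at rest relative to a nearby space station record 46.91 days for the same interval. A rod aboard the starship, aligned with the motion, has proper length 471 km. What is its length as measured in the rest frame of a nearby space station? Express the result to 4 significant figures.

From Δt = γΔτ: γ = 46.91/38.8 = 1.20902.
The rod contracts by the same γ: 471 km / 1.20902 = 389.6 km.

389.6 km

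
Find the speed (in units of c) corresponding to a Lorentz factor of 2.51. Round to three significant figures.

β = √(1 − 1/γ²) = √(1 − 1/6.3001) = √0.841272 = 0.917.

0.917c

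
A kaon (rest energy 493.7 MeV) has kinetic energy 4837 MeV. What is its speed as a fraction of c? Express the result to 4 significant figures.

K = (γ−1)mc², so γ = 1 + 4837/493.7 = 10.797.
Then v/c = √(1 − γ⁻²) = √(1 − 0.00857815) = √0.99142185 = 0.9957.

0.9957c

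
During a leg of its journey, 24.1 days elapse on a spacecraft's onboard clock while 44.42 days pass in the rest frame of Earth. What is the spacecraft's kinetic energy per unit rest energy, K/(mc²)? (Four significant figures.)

γ = Δt/Δτ = 44.42/24.1 = 1.84315.
Since K = (γ−1)mc², K/(mc²) = 1.84315 − 1 = 0.8432.

0.8432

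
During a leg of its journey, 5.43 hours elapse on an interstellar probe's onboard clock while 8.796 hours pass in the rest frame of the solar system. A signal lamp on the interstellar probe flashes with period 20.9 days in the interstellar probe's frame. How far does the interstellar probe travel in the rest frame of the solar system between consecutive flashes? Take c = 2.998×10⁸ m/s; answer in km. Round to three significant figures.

The time-dilation ratio gives γ = 8.796/5.43 = 1.61989.
β = √(1 − 1/γ²) = 0.78671. Lab-frame period = γτ = 1.61989×20.9 days = 33.856 days. Distance = βc × γτ = 0.78671 × 2.998×10⁸ m/s × 2925158.4 s = 6.8992×10^14 m = 6.90×10^11 km.

6.90×10^11 km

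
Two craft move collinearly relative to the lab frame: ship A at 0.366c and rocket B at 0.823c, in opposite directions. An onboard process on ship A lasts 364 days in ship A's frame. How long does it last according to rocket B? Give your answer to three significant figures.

Transform ship A's velocity into rocket B's frame: (0.366 + 0.823)/(1 + 0.366·0.823) = 1.189/1.301218, so the relative speed is 0.91376c.
At |u| = 0.91376c, γ = (1 − 0.834957)^(−1/2) = 2.4615.
Ship A's interval is proper; time dilation gives Δt_B = γΔτ = 2.4615 × 364 days = 896 days.

896 days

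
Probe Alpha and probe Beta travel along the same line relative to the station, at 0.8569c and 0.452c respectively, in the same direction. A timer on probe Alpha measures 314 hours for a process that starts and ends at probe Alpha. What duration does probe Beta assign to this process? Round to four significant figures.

Transform probe Alpha's velocity into probe Beta's frame: (0.8569 − 0.452)/(1 − 0.8569·0.452) = 0.4049/0.6126812, so the relative speed is 0.66087c.
At |u| = 0.66087c, γ = (1 − 0.436749)^(−1/2) = 1.3324.
Probe Alpha's interval is proper; time dilation gives Δt_B = γΔτ = 1.3324 × 314 hours = 418.4 hours.

418.4 hours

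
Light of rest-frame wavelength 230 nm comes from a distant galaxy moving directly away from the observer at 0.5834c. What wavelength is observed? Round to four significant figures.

448.4 nm

Relativistic Doppler for wavelength: λ_obs = λ_src · √((1+β)/(1−β)).
With β = 0.5834: factor = √(1.5834/0.4166) = 1.9496.
λ_obs = 230 × 1.9496 = 448.4 nm.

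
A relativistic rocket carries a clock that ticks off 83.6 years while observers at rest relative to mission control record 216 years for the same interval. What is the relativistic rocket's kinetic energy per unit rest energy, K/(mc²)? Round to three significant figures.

1.58

The time-dilation ratio gives γ = 216/83.6 = 2.58373.
Since K = (γ−1)mc², K/(mc²) = 2.58373 − 1 = 1.58.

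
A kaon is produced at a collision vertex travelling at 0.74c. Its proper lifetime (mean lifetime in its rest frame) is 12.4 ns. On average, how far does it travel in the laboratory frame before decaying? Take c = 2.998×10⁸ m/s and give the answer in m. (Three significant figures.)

Lorentz factor: γ = (1 − 0.5476)^(−1/2) = 1.4868.
Lab-frame lifetime: Δt = γτ = 1.4868 × 12.4 ns = 18.436 ns.
Distance: d = vΔt = 0.74 × 2.998×10⁸ m/s × 1.8436×10^-8 s = 4.09 m.

4.09 m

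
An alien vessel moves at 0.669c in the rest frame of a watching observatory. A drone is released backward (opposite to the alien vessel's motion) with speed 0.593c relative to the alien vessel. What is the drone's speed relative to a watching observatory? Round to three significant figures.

0.126c

Relativistic velocity addition: u = (u' + v)/(1 + u'v/c²), with u' = −0.593c and v = 0.669c.
Numerator: −0.593 + 0.669 = 0.076. Denominator: 1 + (−0.593)(0.669) = 0.603283.
u = 0.076/0.603283 = 0.12598, so the speed is 0.126c.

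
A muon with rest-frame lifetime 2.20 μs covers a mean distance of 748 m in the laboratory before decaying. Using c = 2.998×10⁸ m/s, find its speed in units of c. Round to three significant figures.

0.750c

Let x = d/(cτ) = 748.0 m / (2.998×10⁸ m/s × 2.200×10^-6 s) = 1.1341. Since d = βγcτ, x = βγ = β/√(1−β²).
Solving: β² = x²/(1+x²) = 1.28618/2.28618 = 0.562589, so β = 0.750.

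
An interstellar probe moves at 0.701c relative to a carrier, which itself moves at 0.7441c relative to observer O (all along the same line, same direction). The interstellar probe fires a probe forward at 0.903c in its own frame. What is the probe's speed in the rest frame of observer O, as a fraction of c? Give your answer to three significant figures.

Compose velocities in two stages. Stage 1 (into S'): u₁ = (0.903+0.701)/(1+0.903×0.701) = 0.98224.
Stage 2 (into S): u = (0.98224+0.7441)/(1+0.98224×0.7441) = 0.99737, so the speed is 0.997c.

0.997c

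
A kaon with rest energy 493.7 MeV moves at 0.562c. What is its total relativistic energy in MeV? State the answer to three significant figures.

597 MeV

β² = 0.315844, so γ = 1/√0.684156 = 1.209.
Total energy: E = γmc² = 1.209 × 493.7 MeV = 597 MeV.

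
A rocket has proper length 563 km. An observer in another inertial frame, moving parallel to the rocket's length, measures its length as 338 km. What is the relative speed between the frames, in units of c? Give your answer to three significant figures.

0.800c

Length contraction gives γ = L₀/L = 563/338 = 1.6657.
β = √(1 − 1/γ²) = √0.639582 = 0.800.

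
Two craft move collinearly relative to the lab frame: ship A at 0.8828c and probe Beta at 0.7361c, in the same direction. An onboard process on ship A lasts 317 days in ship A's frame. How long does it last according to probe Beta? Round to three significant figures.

The velocity of ship A relative to probe Beta is (0.8828 − 0.7361)c / (1 − 0.8828×0.7361) = 0.41894c; relative speed 0.41894c.
γ for this relative speed: γ = 1/√(1 − 0.175511) = 1.1013.
The clock on ship A records proper time, so probe Beta measures Δt = γΔτ = 1.1013 × 317 = 349 days.

349 days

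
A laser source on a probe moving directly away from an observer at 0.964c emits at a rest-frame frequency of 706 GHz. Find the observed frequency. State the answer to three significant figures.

Relativistic Doppler (source moving away): f_obs = f_src · √((1−β)/(1+β)).
With β = 0.964: factor = √(0.036/1.964) = 0.13539.
f_obs = 706 × 0.13539 = 95.6 GHz.

95.6 GHz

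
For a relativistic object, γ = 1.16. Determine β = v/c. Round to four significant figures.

0.5068

β = √(1 − 1/γ²) = √(1 − 1/1.3456) = √0.256837 = 0.5068.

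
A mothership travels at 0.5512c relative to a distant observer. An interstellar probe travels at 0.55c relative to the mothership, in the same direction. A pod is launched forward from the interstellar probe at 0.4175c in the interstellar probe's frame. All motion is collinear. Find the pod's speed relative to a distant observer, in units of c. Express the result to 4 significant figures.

0.9333c

Compose velocities in two stages. Stage 1 (into S'): u₁ = (0.4175+0.55)/(1+0.4175×0.55) = 0.78683.
Stage 2 (into S): u = (0.78683+0.5512)/(1+0.78683×0.5512) = 0.93327, so the speed is 0.9333c.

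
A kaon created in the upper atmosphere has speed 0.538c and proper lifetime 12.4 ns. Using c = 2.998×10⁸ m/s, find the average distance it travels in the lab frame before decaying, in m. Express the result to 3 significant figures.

β² = 0.289444, so γ = 1/√0.710556 = 1.1863.
Lab-frame lifetime: Δt = γτ = 1.1863 × 12.4 ns = 14.71 ns.
Distance: d = vΔt = 0.538 × 2.998×10⁸ m/s × 1.4710×10^-8 s = 2.37 m.

2.37 m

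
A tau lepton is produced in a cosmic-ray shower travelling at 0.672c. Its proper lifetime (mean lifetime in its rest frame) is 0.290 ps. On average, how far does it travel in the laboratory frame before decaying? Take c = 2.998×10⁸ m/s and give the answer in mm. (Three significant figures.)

Lorentz factor: γ = (1 − 0.451584)^(−1/2) = 1.3503.
Lab-frame lifetime: Δt = γτ = 1.3503 × 0.290 ps = 0.39159 ps.
Distance: d = vΔt = 0.672 × 2.998×10⁸ m/s × 3.9159×10^-13 s = 7.89×10^-5 m = 0.0789 mm.

0.0789 mm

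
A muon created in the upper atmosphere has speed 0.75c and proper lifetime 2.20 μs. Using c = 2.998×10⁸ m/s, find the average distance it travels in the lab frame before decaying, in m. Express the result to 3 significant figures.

748 m

With β = 0.75, γ = 1/√(1 − 0.75²) = 1/√0.4375 = 1.5119.
Lab-frame lifetime: Δt = γτ = 1.5119 × 2.20 μs = 3.3262 μs.
Distance: d = vΔt = 0.75 × 2.998×10⁸ m/s × 3.3262×10^-6 s = 748 m.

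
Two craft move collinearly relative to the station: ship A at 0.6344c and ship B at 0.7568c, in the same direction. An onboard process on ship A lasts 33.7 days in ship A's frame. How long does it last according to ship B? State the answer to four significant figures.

34.67 days

Speed of ship A in ship B's frame: u = (v_A − v_B)/(1 − v_A v_B/c²) = (0.6344 − 0.7568)/(1 − 0.6344×0.7568) = −0.1224/0.51988608 = −0.23544; |u| = 0.23544c.
At |u| = 0.23544c, γ = (1 − 0.055432)^(−1/2) = 1.0289.
The clock on ship A records proper time, so ship B measures Δt = γΔτ = 1.0289 × 33.7 = 34.67 days.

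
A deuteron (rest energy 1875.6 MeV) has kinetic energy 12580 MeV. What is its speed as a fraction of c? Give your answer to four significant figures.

0.9915c

γ = 1 + K/(mc²) = 1 + 12580/1875.6 = 7.7072.
β = √(1 − 1/γ²) = √(1 − 0.0168348) = √0.9831652 = 0.9915.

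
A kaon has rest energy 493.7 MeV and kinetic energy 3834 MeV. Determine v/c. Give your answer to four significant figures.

K = (γ−1)mc², so γ = 1 + 3834/493.7 = 8.7658.
Then v/c = √(1 − γ⁻²) = √(1 − 0.0130142) = √0.9869858 = 0.9935.

0.9935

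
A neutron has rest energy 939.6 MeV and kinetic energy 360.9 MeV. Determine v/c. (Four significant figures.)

K = (γ−1)mc², so γ = 1 + 360.9/939.6 = 1.3841.
Then v/c = √(1 − γ⁻²) = √(1 − 0.521993) = √0.478007 = 0.6914.

0.6914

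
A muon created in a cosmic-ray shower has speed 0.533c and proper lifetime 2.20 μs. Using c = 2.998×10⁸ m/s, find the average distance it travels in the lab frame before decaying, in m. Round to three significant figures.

415 m

With β = 0.533, γ = 1/√(1 − 0.533²) = 1/√0.715911 = 1.1819.
Lab-frame lifetime: Δt = γτ = 1.1819 × 2.20 μs = 2.6002 μs.
Distance: d = vΔt = 0.533 × 2.998×10⁸ m/s × 2.6002×10^-6 s = 415 m.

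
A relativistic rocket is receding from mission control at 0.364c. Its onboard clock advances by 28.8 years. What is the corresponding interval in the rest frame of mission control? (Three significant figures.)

γ = 1/√(1 − β²) = 1/√(1 − 0.132496) = 1/√0.867504 = 1/0.931399 = 1.0737.
Time dilation: Δt = γ·Δτ = 1.0737 × 28.8 = 30.9 years.

30.9 years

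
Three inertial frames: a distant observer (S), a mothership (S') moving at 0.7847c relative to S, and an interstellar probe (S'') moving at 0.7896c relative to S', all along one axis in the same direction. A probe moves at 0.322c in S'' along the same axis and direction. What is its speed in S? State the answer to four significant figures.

0.9856c

First combine the probe and interstellar probe (S''→S'): u₁ = (0.322 + 0.7896)/(1 + 0.322×0.7896) = 1.1116/1.2542512 = 0.88627.
Then combine with the mothership (S'→S): u = (0.88627 + 0.7847)/(1 + 0.88627×0.7847) = 1.67097/1.695456069 = 0.98556.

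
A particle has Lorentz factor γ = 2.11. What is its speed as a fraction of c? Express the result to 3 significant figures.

β = √(1 − 1/γ²) = √(1 − 1/4.4521) = √0.775387 = 0.881.

0.881c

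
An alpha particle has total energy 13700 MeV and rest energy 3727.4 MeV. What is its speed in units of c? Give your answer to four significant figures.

0.9623c

γ = E/(mc²) = 13700/3727.4 = 3.6755.
β = √(1 − 1/γ²) = √(1 − 0.0740231) = √0.9259769 = 0.9623.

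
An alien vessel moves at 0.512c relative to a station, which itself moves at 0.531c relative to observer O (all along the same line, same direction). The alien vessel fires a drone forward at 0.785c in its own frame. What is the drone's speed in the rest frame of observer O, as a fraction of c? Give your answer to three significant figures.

Compose velocities in two stages. Stage 1 (into S'): u₁ = (0.785+0.512)/(1+0.785×0.512) = 0.92516.
Stage 2 (into S): u = (0.92516+0.531)/(1+0.92516×0.531) = 0.97646, so the speed is 0.976c.

0.976c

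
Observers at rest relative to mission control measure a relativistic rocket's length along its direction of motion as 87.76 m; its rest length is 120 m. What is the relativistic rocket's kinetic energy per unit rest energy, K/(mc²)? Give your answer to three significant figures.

0.367

From L = L₀/γ: γ = 120/87.76 = 1.36737.
K/(mc²) = γ − 1 = 1.36737 − 1 = 0.367.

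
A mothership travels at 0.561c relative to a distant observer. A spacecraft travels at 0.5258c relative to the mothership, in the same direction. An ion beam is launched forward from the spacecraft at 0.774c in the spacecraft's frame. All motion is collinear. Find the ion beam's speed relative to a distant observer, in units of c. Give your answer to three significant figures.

0.978c

First combine the ion beam and spacecraft (S''→S'): u₁ = (0.774 + 0.5258)/(1 + 0.774×0.5258) = 1.2998/1.4069692 = 0.92383.
Then combine with the mothership (S'→S): u = (0.92383 + 0.561)/(1 + 0.92383×0.561) = 1.48483/1.51826863 = 0.97798.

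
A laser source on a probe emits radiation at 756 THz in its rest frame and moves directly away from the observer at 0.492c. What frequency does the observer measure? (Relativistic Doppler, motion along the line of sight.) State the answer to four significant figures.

Relativistic Doppler (source moving away): f_obs = f_src · √((1−β)/(1+β)).
With β = 0.492: factor = √(0.508/1.492) = 0.58351.
f_obs = 756 × 0.58351 = 441.1 THz.

441.1 THz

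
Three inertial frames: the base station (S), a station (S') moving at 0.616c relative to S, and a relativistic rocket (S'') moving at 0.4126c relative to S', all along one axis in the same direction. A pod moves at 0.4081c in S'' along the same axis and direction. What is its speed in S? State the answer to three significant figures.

0.920c

Apply u = (u'+v)/(1+u'v) twice. Pod in the station frame: (0.4081+0.4126)/(1+0.4081·0.4126) = 0.8207/1.16838206 = 0.70242c.
That velocity, transformed to the rest frame of the base station: (0.70242+0.616)/(1+0.70242·0.616) = 1.31842/1.43269072 = 0.92024c.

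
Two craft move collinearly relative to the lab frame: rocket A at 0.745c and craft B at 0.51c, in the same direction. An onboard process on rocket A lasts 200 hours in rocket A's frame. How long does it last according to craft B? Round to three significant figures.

216 hours

Speed of rocket A in craft B's frame: u = (v_A − v_B)/(1 − v_A v_B/c²) = (0.745 − 0.51)/(1 − 0.745×0.51) = 0.235/0.62005 = 0.379; |u| = 0.379c.
At |u| = 0.379c, γ = (1 − 0.143641)^(−1/2) = 1.0806.
The clock on rocket A records proper time, so craft B measures Δt = γΔτ = 1.0806 × 200 = 216 hours.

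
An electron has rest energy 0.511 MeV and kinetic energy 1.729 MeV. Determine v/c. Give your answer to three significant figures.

γ = 1 + K/(mc²) = 1 + 1.729/0.511 = 4.3836.
β = √(1 − 1/γ²) = √(1 − 0.0520401) = √0.9479599 = 0.974.

0.974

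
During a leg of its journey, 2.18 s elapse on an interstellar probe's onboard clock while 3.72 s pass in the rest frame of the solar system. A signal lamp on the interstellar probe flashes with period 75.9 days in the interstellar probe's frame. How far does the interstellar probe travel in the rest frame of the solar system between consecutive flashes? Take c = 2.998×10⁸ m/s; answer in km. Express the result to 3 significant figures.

From Δt = γΔτ: γ = 3.72/2.18 = 1.70642.
β = √(1 − 1/γ²) = 0.81029. Lab-frame period = γτ = 1.70642×75.9 days = 129.52 days. Distance = βc × γτ = 0.81029 × 2.998×10⁸ m/s × 11190528 s = 2.7185×10^15 m = 2.72×10^12 km.

2.72×10^12 km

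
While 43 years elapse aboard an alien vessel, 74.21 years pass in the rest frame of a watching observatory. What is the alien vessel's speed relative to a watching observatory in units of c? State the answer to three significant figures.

0.815c

γ = Δt/Δτ = 74.21/43 = 1.7258.
β = √(1 − 1/γ²) = √(1 − 0.335752) = √0.664248 = 0.815.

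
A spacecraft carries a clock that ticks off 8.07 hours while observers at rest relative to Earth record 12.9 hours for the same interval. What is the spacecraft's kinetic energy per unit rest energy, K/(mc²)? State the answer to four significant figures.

From Δt = γΔτ: γ = 12.9/8.07 = 1.59851.
K/(mc²) = γ − 1 = 1.59851 − 1 = 0.5985.

0.5985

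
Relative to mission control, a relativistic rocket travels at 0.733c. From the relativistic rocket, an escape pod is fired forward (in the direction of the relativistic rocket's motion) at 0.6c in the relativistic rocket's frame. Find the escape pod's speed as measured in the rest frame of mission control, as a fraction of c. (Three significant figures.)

In units of c, u = (u' + v)/(1 + u'v) with u' = 0.6 and v = 0.733.
Numerator: 0.6 + 0.733 = 1.333. Denominator: 1 + (0.6)(0.733) = 1.4398.
u = 1.333/1.4398 = 0.92582, so the speed is 0.926c.

0.926c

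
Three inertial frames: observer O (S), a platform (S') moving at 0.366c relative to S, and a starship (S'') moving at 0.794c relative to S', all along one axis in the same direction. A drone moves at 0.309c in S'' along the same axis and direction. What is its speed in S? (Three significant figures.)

0.945c

Apply u = (u'+v)/(1+u'v) twice. Drone in the platform frame: (0.309+0.794)/(1+0.309·0.794) = 1.103/1.245346 = 0.8857c.
That velocity, transformed to the rest frame of observer O: (0.8857+0.366)/(1+0.8857·0.366) = 1.2517/1.3241662 = 0.94527c.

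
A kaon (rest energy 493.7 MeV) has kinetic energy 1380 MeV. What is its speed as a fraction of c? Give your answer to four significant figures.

0.9647c

γ = 1 + K/(mc²) = 1 + 1380/493.7 = 3.7952.
β = √(1 − 1/γ²) = √(1 − 0.0694274) = √0.9305726 = 0.9647.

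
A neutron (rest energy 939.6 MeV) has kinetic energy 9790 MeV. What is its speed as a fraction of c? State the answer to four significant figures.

0.9962c

γ = 1 + K/(mc²) = 1 + 9790/939.6 = 11.419.
β = √(1 − 1/γ²) = √(1 − 0.00766909) = √0.99233091 = 0.9962.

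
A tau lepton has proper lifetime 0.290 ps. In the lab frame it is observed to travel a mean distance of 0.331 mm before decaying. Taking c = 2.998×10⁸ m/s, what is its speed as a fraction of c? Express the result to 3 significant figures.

Let x = d/(cτ) = 3.310×10^-4 m / (2.998×10⁸ m/s × 2.900×10^-13 s) = 3.8071. Since d = βγcτ, x = βγ = β/√(1−β²).
Solving: β² = x²/(1+x²) = 14.494/15.494 = 0.935459, so β = 0.967.

0.967c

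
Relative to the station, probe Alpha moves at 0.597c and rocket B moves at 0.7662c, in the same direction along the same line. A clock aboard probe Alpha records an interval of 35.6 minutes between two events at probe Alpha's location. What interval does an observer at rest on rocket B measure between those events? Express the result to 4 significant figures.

The velocity of probe Alpha relative to rocket B is (0.597 − 0.7662)c / (1 − 0.597×0.7662) = −0.31184c; relative speed 0.31184c.
At |u| = 0.31184c, γ = (1 − 0.0972442)^(−1/2) = 1.0525.
The clock on probe Alpha records proper time, so rocket B measures Δt = γΔτ = 1.0525 × 35.6 = 37.47 minutes.

37.47 minutes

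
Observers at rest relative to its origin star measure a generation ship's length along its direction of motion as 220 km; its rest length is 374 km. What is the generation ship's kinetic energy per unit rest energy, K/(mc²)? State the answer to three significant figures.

0.700

From L = L₀/γ: γ = 374/220 = 1.7.
K/(mc²) = γ − 1 = 1.7 − 1 = 0.700.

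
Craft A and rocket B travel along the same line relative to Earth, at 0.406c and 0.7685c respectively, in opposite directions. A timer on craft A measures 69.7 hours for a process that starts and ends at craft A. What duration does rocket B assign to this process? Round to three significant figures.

156 hours

The velocity of craft A relative to rocket B is (0.406 + 0.7685)c / (1 + 0.406×0.7685) = 0.89519c; relative speed 0.89519c.
γ for this relative speed: γ = 1/√(1 − 0.801365) = 2.2437.
The clock on craft A records proper time, so rocket B measures Δt = γΔτ = 2.2437 × 69.7 = 156 hours.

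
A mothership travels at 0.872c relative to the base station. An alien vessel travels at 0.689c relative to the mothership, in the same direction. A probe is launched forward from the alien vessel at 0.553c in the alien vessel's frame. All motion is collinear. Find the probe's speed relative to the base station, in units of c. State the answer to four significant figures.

First combine the probe and alien vessel (S''→S'): u₁ = (0.553 + 0.689)/(1 + 0.553×0.689) = 1.242/1.381017 = 0.89934.
Then combine with the mothership (S'→S): u = (0.89934 + 0.872)/(1 + 0.89934×0.872) = 1.77134/1.78422448 = 0.99278.

0.9928c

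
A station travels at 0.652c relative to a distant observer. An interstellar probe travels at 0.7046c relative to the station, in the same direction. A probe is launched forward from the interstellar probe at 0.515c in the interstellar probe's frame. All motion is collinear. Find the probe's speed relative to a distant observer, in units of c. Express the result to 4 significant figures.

Compose velocities in two stages. Stage 1 (into S'): u₁ = (0.515+0.7046)/(1+0.515×0.7046) = 0.89488.
Stage 2 (into S): u = (0.89488+0.652)/(1+0.89488×0.652) = 0.9769, so the speed is 0.9769c.

0.9769c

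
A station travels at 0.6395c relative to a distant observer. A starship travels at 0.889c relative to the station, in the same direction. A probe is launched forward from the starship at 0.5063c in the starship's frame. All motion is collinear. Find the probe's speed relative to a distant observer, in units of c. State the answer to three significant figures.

0.992c

First combine the probe and starship (S''→S'): u₁ = (0.5063 + 0.889)/(1 + 0.5063×0.889) = 1.3953/1.4501007 = 0.96221.
Then combine with the station (S'→S): u = (0.96221 + 0.6395)/(1 + 0.96221×0.6395) = 1.60171/1.615333295 = 0.99157.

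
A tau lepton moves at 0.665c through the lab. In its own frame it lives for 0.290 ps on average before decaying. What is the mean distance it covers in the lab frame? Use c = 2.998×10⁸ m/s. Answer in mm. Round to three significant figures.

With β = 0.665, γ = 1/√(1 − 0.665²) = 1/√0.557775 = 1.339.
Lab-frame lifetime: Δt = γτ = 1.339 × 0.290 ps = 0.38831 ps.
Distance: d = vΔt = 0.665 × 2.998×10⁸ m/s × 3.8831×10^-13 s = 7.74×10^-5 m = 0.0774 mm.

0.0774 mm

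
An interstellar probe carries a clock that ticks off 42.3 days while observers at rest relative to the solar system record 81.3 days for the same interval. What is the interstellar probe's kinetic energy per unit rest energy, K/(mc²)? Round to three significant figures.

0.922

γ = Δt/Δτ = 81.3/42.3 = 1.92199.
K/(mc²) = γ − 1 = 1.92199 − 1 = 0.922.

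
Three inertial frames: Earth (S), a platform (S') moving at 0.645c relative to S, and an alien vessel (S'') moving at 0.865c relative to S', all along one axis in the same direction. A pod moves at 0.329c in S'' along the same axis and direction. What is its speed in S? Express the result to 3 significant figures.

Apply u = (u'+v)/(1+u'v) twice. Pod in the platform frame: (0.329+0.865)/(1+0.329·0.865) = 1.194/1.284585 = 0.92948c.
That velocity, transformed to the rest frame of Earth: (0.92948+0.645)/(1+0.92948·0.645) = 1.57448/1.5995146 = 0.98435c.

0.984c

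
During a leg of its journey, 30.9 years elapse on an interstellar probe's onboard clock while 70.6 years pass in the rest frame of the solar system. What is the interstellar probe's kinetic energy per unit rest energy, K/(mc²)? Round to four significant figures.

The time-dilation ratio gives γ = 70.6/30.9 = 2.28479.
Since K = (γ−1)mc², K/(mc²) = 2.28479 − 1 = 1.285.

1.285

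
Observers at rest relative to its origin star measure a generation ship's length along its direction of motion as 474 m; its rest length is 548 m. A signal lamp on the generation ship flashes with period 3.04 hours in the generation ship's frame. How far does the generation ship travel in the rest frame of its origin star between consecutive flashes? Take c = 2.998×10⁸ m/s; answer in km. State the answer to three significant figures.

From L = L₀/γ: γ = 548/474 = 1.15612.
β = √(1 − 1/γ²) = 0.50184. Lab-frame period = γτ = 1.15612×3.04 hours = 3.5146 hours. Distance = βc × γτ = 0.50184 × 2.998×10⁸ m/s × 12652.56 s = 1.9036×10^12 m = 1.90×10^9 km.

1.90×10^9 km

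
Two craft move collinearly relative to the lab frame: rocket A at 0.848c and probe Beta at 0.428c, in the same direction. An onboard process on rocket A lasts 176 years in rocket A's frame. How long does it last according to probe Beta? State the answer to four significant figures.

The velocity of rocket A relative to probe Beta is (0.848 − 0.428)c / (1 − 0.848×0.428) = 0.65928c; relative speed 0.65928c.
At |u| = 0.65928c, γ = (1 − 0.43465)^(−1/2) = 1.33.
The clock on rocket A records proper time, so probe Beta measures Δt = γΔτ = 1.33 × 176 = 234.1 years.

234.1 years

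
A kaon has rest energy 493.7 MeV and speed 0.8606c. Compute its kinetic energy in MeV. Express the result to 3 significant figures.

γ = 1/√(1 − β²) = 1/√(1 − 0.74063236) = 1/√0.25936764 = 1.96355.
Kinetic energy: K = (γ − 1)mc² = (1.96355 − 1) × 493.7 MeV = 0.96355 × 493.7 = 476 MeV.

476 MeV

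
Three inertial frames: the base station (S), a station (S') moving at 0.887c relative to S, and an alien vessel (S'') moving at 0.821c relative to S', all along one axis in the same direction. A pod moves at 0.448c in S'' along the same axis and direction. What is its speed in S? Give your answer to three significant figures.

Compose velocities in two stages. Stage 1 (into S'): u₁ = (0.448+0.821)/(1+0.448×0.821) = 0.92776.
Stage 2 (into S): u = (0.92776+0.887)/(1+0.92776×0.887) = 0.99552, so the speed is 0.996c.

0.996c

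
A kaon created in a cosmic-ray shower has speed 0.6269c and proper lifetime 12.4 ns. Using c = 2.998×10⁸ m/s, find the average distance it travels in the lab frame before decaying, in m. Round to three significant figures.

2.99 m

γ = 1/√(1 − β²) = 1/√(1 − 0.39300361) = 1/√0.60699639 = 1/0.7791 = 1.2835.
Lab-frame lifetime: Δt = γτ = 1.2835 × 12.4 ns = 15.915 ns.
Distance: d = vΔt = 0.6269 × 2.998×10⁸ m/s × 1.5915×10^-8 s = 2.99 m.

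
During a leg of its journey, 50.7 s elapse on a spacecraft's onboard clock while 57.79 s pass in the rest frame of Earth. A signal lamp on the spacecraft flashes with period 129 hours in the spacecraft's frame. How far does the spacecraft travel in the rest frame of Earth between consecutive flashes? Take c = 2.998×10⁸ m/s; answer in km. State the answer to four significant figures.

γ = Δt/Δτ = 57.79/50.7 = 1.13984.
β = √(1 − 1/γ²) = 0.47991. Lab-frame period = γτ = 1.13984×129 hours = 147.04 hours. Distance = βc × γτ = 0.47991 × 2.998×10⁸ m/s × 529344 s = 7.6160×10^13 m = 7.616×10^10 km.

7.616×10^10 km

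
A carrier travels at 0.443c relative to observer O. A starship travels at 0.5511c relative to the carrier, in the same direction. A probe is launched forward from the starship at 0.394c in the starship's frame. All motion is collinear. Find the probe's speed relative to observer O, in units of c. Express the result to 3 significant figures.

0.907c

First combine the probe and starship (S''→S'): u₁ = (0.394 + 0.5511)/(1 + 0.394×0.5511) = 0.9451/1.2171334 = 0.7765.
Then combine with the carrier (S'→S): u = (0.7765 + 0.443)/(1 + 0.7765×0.443) = 1.2195/1.3439895 = 0.90737.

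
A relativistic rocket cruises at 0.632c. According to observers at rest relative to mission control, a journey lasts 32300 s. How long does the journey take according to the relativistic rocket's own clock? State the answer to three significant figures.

25000 s

With β = 0.632, γ = 1/√(1 − 0.632²) = 1/√0.600576 = 1.2904.
The relativistic rocket's clock runs slow as seen from mission control, so Δτ = Δt/γ = 32300/1.2904 = 25000 s.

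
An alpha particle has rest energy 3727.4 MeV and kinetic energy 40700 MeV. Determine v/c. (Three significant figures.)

γ = 1 + K/(mc²) = 1 + 40700/3727.4 = 11.919.
β = √(1 − 1/γ²) = √(1 − 0.00703915) = √0.99296085 = 0.996.

0.996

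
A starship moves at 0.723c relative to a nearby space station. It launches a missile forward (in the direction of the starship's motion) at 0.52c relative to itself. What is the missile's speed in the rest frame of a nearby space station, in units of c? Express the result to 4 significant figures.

In units of c, u = (u' + v)/(1 + u'v) with u' = 0.52 and v = 0.723.
Numerator: 0.52 + 0.723 = 1.243. Denominator: 1 + (0.52)(0.723) = 1.37596.
u = 1.243/1.37596 = 0.90337, so the speed is 0.9034c.

0.9034c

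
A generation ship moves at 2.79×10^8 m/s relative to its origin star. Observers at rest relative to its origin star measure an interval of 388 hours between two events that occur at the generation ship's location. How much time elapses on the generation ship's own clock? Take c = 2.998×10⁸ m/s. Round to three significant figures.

142 hours

β = v/c = (2.79×10^8 m/s)/(2.998×10⁸ m/s) = 0.93062.
β² = 0.8660535844, so γ = 1/√0.1339464156 = 2.7323.
The generation ship's clock runs slow as seen from its origin star, so Δτ = Δt/γ = 388/2.7323 = 142 hours.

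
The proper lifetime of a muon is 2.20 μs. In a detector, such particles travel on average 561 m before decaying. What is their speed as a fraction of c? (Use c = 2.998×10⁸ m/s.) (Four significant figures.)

0.6479c

Let x = d/(cτ) = 561.0 m / (2.998×10⁸ m/s × 2.200×10^-6 s) = 0.85057. Since d = βγcτ, x = βγ = β/√(1−β²).
Solving: β² = x²/(1+x²) = 0.723469/1.723469 = 0.419775, so β = 0.6479.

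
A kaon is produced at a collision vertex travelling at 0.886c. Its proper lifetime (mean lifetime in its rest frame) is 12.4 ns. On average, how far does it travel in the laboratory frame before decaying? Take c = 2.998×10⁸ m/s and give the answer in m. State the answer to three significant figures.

7.10 m

γ = 1/√(1 − β²) = 1/√(1 − 0.784996) = 1/√0.215004 = 1/0.463685 = 2.1566.
Lab-frame lifetime: Δt = γτ = 2.1566 × 12.4 ns = 26.742 ns.
Distance: d = vΔt = 0.886 × 2.998×10⁸ m/s × 2.6742×10^-8 s = 7.10 m.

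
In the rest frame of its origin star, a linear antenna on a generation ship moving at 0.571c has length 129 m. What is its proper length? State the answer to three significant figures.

With β = 0.571, γ = 1/√(1 − 0.571²) = 1/√0.673959 = 1.2181.
Proper length: L₀ = γ·L = 1.2181 × 129 = 157 m.

157 m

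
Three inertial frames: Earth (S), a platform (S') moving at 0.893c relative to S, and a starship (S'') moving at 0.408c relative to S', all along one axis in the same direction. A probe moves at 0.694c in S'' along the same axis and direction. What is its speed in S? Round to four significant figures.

First combine the probe and starship (S''→S'): u₁ = (0.694 + 0.408)/(1 + 0.694×0.408) = 1.102/1.283152 = 0.85882.
Then combine with the platform (S'→S): u = (0.85882 + 0.893)/(1 + 0.85882×0.893) = 1.75182/1.76692626 = 0.99145.

0.9915c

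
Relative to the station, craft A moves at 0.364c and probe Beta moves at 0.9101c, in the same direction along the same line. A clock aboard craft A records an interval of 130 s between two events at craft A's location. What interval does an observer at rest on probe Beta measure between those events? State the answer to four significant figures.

Speed of craft A in probe Beta's frame: u = (v_A − v_B)/(1 − v_A v_B/c²) = (0.364 − 0.9101)/(1 − 0.364×0.9101) = −0.5461/0.6687236 = −0.81663; |u| = 0.81663c.
At |u| = 0.81663c, γ = (1 − 0.666885)^(−1/2) = 1.7326.
The clock on craft A records proper time, so probe Beta measures Δt = γΔτ = 1.7326 × 130 = 225.2 s.

225.2 s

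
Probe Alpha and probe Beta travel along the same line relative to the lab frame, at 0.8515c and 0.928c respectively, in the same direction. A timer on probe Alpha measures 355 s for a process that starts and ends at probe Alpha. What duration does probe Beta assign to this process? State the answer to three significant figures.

Speed of probe Alpha in probe Beta's frame: u = (v_A − v_B)/(1 − v_A v_B/c²) = (0.8515 − 0.928)/(1 − 0.8515×0.928) = −0.0765/0.209808 = −0.36462; |u| = 0.36462c.
γ for this relative speed: γ = 1/√(1 − 0.132948) = 1.0739.
The clock on probe Alpha records proper time, so probe Beta measures Δt = γΔτ = 1.0739 × 355 = 381 s.

381 s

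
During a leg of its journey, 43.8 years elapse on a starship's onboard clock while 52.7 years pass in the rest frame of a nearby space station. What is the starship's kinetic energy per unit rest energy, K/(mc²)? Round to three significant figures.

The time-dilation ratio gives γ = 52.7/43.8 = 1.2032.
Since K = (γ−1)mc², K/(mc²) = 1.2032 − 1 = 0.203.

0.203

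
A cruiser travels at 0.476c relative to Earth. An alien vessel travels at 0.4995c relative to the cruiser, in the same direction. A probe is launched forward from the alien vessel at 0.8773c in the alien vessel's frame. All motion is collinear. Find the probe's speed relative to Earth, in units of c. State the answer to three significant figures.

First combine the probe and alien vessel (S''→S'): u₁ = (0.8773 + 0.4995)/(1 + 0.8773×0.4995) = 1.3768/1.43821135 = 0.9573.
Then combine with the cruiser (S'→S): u = (0.9573 + 0.476)/(1 + 0.9573×0.476) = 1.4333/1.4556748 = 0.98463.

0.985c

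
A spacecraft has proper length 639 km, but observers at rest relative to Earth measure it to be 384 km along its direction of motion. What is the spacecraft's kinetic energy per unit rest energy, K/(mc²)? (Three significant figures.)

Length contraction gives γ = L₀/L = 639/384 = 1.66406.
Since K = (γ−1)mc², K/(mc²) = 1.66406 − 1 = 0.664.

0.664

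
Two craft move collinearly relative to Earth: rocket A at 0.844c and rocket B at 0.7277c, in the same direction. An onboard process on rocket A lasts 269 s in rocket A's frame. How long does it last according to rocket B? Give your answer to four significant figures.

Speed of rocket A in rocket B's frame: u = (v_A − v_B)/(1 − v_A v_B/c²) = (0.844 − 0.7277)/(1 − 0.844×0.7277) = 0.1163/0.3858212 = 0.30143; |u| = 0.30143c.
γ for this relative speed: γ = 1/√(1 − 0.09086) = 1.0488.
The clock on rocket A records proper time, so rocket B measures Δt = γΔτ = 1.0488 × 269 = 282.1 s.

282.1 s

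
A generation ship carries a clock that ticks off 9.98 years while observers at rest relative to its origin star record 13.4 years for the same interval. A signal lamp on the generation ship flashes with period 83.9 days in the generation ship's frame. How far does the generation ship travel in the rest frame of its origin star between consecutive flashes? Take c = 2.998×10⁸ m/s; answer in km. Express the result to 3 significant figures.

From Δt = γΔτ: γ = 13.4/9.98 = 1.34269.
β = √(1 − 1/γ²) = 0.66732. Lab-frame period = γτ = 1.34269×83.9 days = 112.65 days. Distance = βc × γτ = 0.66732 × 2.998×10⁸ m/s × 9732960 s = 1.9472×10^15 m = 1.95×10^12 km.

1.95×10^12 km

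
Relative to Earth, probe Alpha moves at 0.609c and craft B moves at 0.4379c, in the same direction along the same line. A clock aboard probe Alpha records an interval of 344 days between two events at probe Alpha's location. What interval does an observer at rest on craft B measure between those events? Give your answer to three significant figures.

Speed of probe Alpha in craft B's frame: u = (v_A − v_B)/(1 − v_A v_B/c²) = (0.609 − 0.4379)/(1 − 0.609×0.4379) = 0.1711/0.7333189 = 0.23332; |u| = 0.23332c.
γ for this relative speed: γ = 1/√(1 − 0.0544382) = 1.0284.
Probe Alpha's interval is proper; time dilation gives Δt_B = γΔτ = 1.0284 × 344 days = 354 days.

354 days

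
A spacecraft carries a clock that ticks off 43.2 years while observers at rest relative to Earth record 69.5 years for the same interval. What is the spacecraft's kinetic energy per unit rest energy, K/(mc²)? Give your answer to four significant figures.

From Δt = γΔτ: γ = 69.5/43.2 = 1.6088.
Since K = (γ−1)mc², K/(mc²) = 1.6088 − 1 = 0.6088.

0.6088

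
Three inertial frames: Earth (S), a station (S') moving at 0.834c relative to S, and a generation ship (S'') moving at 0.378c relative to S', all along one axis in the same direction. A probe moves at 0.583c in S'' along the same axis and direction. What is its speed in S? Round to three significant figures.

Compose velocities in two stages. Stage 1 (into S'): u₁ = (0.583+0.378)/(1+0.583×0.378) = 0.78746.
Stage 2 (into S): u = (0.78746+0.834)/(1+0.78746×0.834) = 0.9787, so the speed is 0.979c.

0.979c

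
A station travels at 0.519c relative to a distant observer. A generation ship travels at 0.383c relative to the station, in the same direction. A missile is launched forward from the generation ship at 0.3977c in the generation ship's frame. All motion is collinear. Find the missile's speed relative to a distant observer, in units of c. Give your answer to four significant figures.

First combine the missile and generation ship (S''→S'): u₁ = (0.3977 + 0.383)/(1 + 0.3977×0.383) = 0.7807/1.1523191 = 0.6775.
Then combine with the station (S'→S): u = (0.6775 + 0.519)/(1 + 0.6775×0.519) = 1.1965/1.3516225 = 0.88523.

0.8852c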